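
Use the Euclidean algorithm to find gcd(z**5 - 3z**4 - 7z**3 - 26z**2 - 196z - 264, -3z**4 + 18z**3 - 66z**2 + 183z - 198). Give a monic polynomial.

By polynomial division,
  z**5 - 3z**4 - 7z**3 - 26z**2 - 196z - 264 = (-(1/3)z - 1)(-3z**4 + 18z**3 - 66z**2 + 183z - 198) + (-11z**3 - 31z**2 - 79z - 462)
  -3z**4 + 18z**3 - 66z**2 + 183z - 198 = ((3/11)z - 291/121)(-11z**3 - 31z**2 - 79z - 462) + (-(14400/121)z**2 + (14400/121)z - 14400/11)
  -11z**3 - 31z**2 - 79z - 462 = ((1331/14400)z + 847/2400)(-(14400/121)z**2 + (14400/121)z - 14400/11) + (0)
Last nonzero remainder: -(14400/121)z**2 + (14400/121)z - 14400/11. Dividing through by -14400/121 gives the monic gcd z**2 - z + 11.

z**2 - z + 11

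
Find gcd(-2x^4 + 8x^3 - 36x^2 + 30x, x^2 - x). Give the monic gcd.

x^2 - x

Euclidean algorithm in ℚ[x]:
  -2x^4 + 8x^3 - 36x^2 + 30x = (-2x^2 + 6x - 30)(x^2 - x) + (0)
The last nonzero remainder x^2 - x is already monic.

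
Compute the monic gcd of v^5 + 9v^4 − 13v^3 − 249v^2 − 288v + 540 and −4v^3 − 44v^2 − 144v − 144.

v^2 + 9v + 18

Euclidean algorithm in ℚ[v]:
  v^5 + 9v^4 − 13v^3 − 249v^2 − 288v + 540 = (−(1/4)v^2 + (1/2)v + 27/4)(−4v^3 − 44v^2 − 144v − 144) + (84v^2 + 756v + 1512)
  −4v^3 − 44v^2 − 144v − 144 = (−(1/21)v − 2/21)(84v^2 + 756v + 1512) + (0)
Last nonzero remainder: 84v^2 + 756v + 1512. Dividing through by 84 gives the monic gcd v^2 + 9v + 18.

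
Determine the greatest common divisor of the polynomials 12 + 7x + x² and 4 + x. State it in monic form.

4 + x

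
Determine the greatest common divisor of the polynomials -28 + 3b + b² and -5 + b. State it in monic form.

1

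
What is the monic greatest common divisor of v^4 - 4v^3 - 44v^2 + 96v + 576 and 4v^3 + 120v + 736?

By polynomial division,
  v^4 - 4v^3 - 44v^2 + 96v + 576 = ((1/4)v - 1)(4v^3 + 120v + 736) + (-74v^2 + 32v + 1312)
  4v^3 + 120v + 736 = (-(2/37)v - 32/1369)(-74v^2 + 32v + 1312) + ((262392/1369)v + 1049568/1369)
  -74v^2 + 32v + 1312 = (-(50653/131196)v + 56129/32799)((262392/1369)v + 1049568/1369) + (0)
Last nonzero remainder: (262392/1369)v + 1049568/1369. Dividing through by 262392/1369 gives the monic gcd v + 4.

v + 4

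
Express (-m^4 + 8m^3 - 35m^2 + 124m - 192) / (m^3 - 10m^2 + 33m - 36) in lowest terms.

Apply the Euclidean algorithm:
  -m^4 + 8m^3 - 35m^2 + 124m - 192 = (-m - 2)(m^3 - 10m^2 + 33m - 36) + (-22m^2 + 154m - 264)
  m^3 - 10m^2 + 33m - 36 = (-(1/22)m + 3/22)(-22m^2 + 154m - 264) + (0)
Last nonzero remainder: -22m^2 + 154m - 264. Dividing through by -22 gives the monic gcd m^2 - 7m + 12.
Cancel m^2 - 7m + 12 from numerator and denominator to get the reduced form.

(-m^2 + m - 16)/(m - 3)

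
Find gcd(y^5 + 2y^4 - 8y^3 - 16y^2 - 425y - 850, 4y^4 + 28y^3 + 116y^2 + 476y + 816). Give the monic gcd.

Apply the Euclidean algorithm:
  y^5 + 2y^4 - 8y^3 - 16y^2 - 425y - 850 = ((1/4)y - 5/4)(4y^4 + 28y^3 + 116y^2 + 476y + 816) + (-2y^3 + 10y^2 - 34y + 170)
  4y^4 + 28y^3 + 116y^2 + 476y + 816 = (-2y - 24)(-2y^3 + 10y^2 - 34y + 170) + (288y^2 + 4896)
  -2y^3 + 10y^2 - 34y + 170 = (-(1/144)y + 5/144)(288y^2 + 4896) + (0)
Last nonzero remainder: 288y^2 + 4896. Dividing through by 288 gives the monic gcd y^2 + 17.

y^2 + 17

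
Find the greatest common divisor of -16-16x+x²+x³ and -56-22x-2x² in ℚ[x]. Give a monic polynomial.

4+x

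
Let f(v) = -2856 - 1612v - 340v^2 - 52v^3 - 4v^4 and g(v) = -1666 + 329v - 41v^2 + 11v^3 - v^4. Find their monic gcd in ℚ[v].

34 + 3v + v^2

Euclidean algorithm in ℚ[v]:
  -4v^4 - 52v^3 - 340v^2 - 1612v - 2856 = (4)(-v^4 + 11v^3 - 41v^2 + 329v - 1666) + (-96v^3 - 176v^2 - 2928v + 3808)
  -v^4 + 11v^3 - 41v^2 + 329v - 1666 = ((1/96)v - 77/576)(-96v^3 - 176v^2 - 2928v + 3808) + (-(1225/36)v^2 - (1225/12)v - 20825/18)
  -96v^3 - 176v^2 - 2928v + 3808 = ((3456/1225)v - 576/175)(-(1225/36)v^2 - (1225/12)v - 20825/18) + (0)
Last nonzero remainder: -(1225/36)v^2 - (1225/12)v - 20825/18. Dividing through by -1225/36 gives the monic gcd v^2 + 3v + 34.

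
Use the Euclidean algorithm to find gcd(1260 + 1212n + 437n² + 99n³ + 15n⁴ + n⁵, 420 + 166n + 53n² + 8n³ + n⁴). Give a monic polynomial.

Apply the Euclidean algorithm:
  n⁵ + 15n⁴ + 99n³ + 437n² + 1212n + 1260 = (n + 7)(n⁴ + 8n³ + 53n² + 166n + 420) + (-10n³ - 100n² - 370n - 1680)
  n⁴ + 8n³ + 53n² + 166n + 420 = (-(1/10)n + 1/5)(-10n³ - 100n² - 370n - 1680) + (36n² + 72n + 756)
  -10n³ - 100n² - 370n - 1680 = (-(5/18)n - 20/9)(36n² + 72n + 756) + (0)
Last nonzero remainder: 36n² + 72n + 756. Dividing through by 36 gives the monic gcd n² + 2n + 21.

21 + 2n + n²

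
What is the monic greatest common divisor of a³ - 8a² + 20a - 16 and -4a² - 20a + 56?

Apply the Euclidean algorithm:
  a³ - 8a² + 20a - 16 = (-(1/4)a + 13/4)(-4a² - 20a + 56) + (99a - 198)
  -4a² - 20a + 56 = (-(4/99)a - 28/99)(99a - 198) + (0)
Last nonzero remainder: 99a - 198. Dividing through by 99 gives the monic gcd a - 2.

a - 2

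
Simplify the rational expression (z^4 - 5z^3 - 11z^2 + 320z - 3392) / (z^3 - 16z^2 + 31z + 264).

(z^3 + 3z^2 + 13z + 424)/(z^2 - 8z - 33)

Apply the Euclidean algorithm:
  z^4 - 5z^3 - 11z^2 + 320z - 3392 = (z + 11)(z^3 - 16z^2 + 31z + 264) + (134z^2 - 285z - 6296)
  z^3 - 16z^2 + 31z + 264 = ((1/134)z - 1859/17956)(134z^2 - 285z - 6296) + ((870485/17956)z - 1740970/4489)
  134z^2 - 285z - 6296 = ((2406104/870485)z + 14131372/870485)((870485/17956)z - 1740970/4489) + (0)
Last nonzero remainder: (870485/17956)z - 1740970/4489. Dividing through by 870485/17956 gives the monic gcd z - 8.
Cancel z - 8 from numerator and denominator to get the reduced form.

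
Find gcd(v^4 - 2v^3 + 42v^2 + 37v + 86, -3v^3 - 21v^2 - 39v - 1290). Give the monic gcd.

By polynomial division,
  v^4 - 2v^3 + 42v^2 + 37v + 86 = (-(1/3)v + 3)(-3v^3 - 21v^2 - 39v - 1290) + (92v^2 - 276v + 3956)
  -3v^3 - 21v^2 - 39v - 1290 = (-(3/92)v - 15/46)(92v^2 - 276v + 3956) + (0)
Last nonzero remainder: 92v^2 - 276v + 3956. Dividing through by 92 gives the monic gcd v^2 - 3v + 43.

v^2 - 3v + 43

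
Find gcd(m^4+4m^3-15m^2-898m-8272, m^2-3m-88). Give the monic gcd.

m^2-3m-88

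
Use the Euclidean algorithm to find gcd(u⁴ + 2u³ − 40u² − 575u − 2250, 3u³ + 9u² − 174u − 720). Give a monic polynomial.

u + 5

Apply the Euclidean algorithm:
  u⁴ + 2u³ − 40u² − 575u − 2250 = ((1/3)u − 1/3)(3u³ + 9u² − 174u − 720) + (21u² − 393u − 2490)
  3u³ + 9u² − 174u − 720 = ((1/7)u + 152/49)(21u² − 393u − 2490) + ((68640/49)u + 343200/49)
  21u² − 393u − 2490 = ((343/22880)u − 4067/11440)((68640/49)u + 343200/49) + (0)
Last nonzero remainder: (68640/49)u + 343200/49. Dividing through by 68640/49 gives the monic gcd u + 5.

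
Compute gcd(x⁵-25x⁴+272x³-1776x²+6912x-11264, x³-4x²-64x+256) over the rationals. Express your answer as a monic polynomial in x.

x²-12x+32

Euclidean algorithm in ℚ[x]:
  x⁵-25x⁴+272x³-1776x²+6912x-11264 = (x²-21x+252)(x³-4x²-64x+256) + (-2368x²+28416x-75776)
  x³-4x²-64x+256 = (-(1/2368)x-1/296)(-2368x²+28416x-75776) + (0)
Last nonzero remainder: -2368x²+28416x-75776. Dividing through by -2368 gives the monic gcd x²-12x+32.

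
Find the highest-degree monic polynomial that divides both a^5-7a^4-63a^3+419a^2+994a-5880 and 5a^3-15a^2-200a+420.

a^2-a-42

By polynomial division,
  a^5-7a^4-63a^3+419a^2+994a-5880 = ((1/5)a^2-(4/5)a-7)(5a^3-15a^2-200a+420) + (70a^2-70a-2940)
  5a^3-15a^2-200a+420 = ((1/14)a-1/7)(70a^2-70a-2940) + (0)
Last nonzero remainder: 70a^2-70a-2940. Dividing through by 70 gives the monic gcd a^2-a-42.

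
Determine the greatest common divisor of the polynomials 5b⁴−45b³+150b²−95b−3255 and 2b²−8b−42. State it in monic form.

Euclidean algorithm in ℚ[b]:
  5b⁴−45b³+150b²−95b−3255 = ((5/2)b²−(25/2)b+155/2)(2b²−8b−42) + (0)
Last nonzero remainder: 2b²−8b−42. Dividing through by 2 gives the monic gcd b²−4b−21.

b²−4b−21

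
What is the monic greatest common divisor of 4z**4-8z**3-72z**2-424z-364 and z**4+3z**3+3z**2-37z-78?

z**2+4z+13

Euclidean algorithm in ℚ[z]:
  4z**4-8z**3-72z**2-424z-364 = (4)(z**4+3z**3+3z**2-37z-78) + (-20z**3-84z**2-276z-52)
  z**4+3z**3+3z**2-37z-78 = (-(1/20)z+3/50)(-20z**3-84z**2-276z-52) + (-(144/25)z**2-(576/25)z-1872/25)
  -20z**3-84z**2-276z-52 = ((125/36)z+25/36)(-(144/25)z**2-(576/25)z-1872/25) + (0)
Last nonzero remainder: -(144/25)z**2-(576/25)z-1872/25. Dividing through by -144/25 gives the monic gcd z**2+4z+13.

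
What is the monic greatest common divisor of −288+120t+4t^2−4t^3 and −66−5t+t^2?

Repeated division with remainder:
  −4t^3+4t^2+120t−288 = (−4t−16)(t^2−5t−66) + (−224t−1344)
  t^2−5t−66 = (−(1/224)t+11/224)(−224t−1344) + (0)
Last nonzero remainder: −224t−1344. Dividing through by −224 gives the monic gcd t+6.

6+t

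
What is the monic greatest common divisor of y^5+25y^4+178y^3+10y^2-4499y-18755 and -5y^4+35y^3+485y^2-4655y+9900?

By polynomial division,
  y^5+25y^4+178y^3+10y^2-4499y-18755 = (-(1/5)y-32/5)(-5y^4+35y^3+485y^2-4655y+9900) + (499y^3+2183y^2-32311y+44605)
  -5y^4+35y^3+485y^2-4655y+9900 = (-(5/499)y+28380/249001)(499y^3+2183y^2-32311y+44605) + (-(21804000/249001)y^2-(130824000/249001)y+1199220000/249001)
  499y^3+2183y^2-32311y+44605 = (-(124251499/21804000)y+201939811/21804000)(-(21804000/249001)y^2-(130824000/249001)y+1199220000/249001) + (0)
Last nonzero remainder: -(21804000/249001)y^2-(130824000/249001)y+1199220000/249001. Dividing through by -21804000/249001 gives the monic gcd y^2+6y-55.

y^2+6y-55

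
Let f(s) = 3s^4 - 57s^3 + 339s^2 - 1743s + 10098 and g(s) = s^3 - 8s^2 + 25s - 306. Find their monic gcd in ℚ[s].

s^3 - 8s^2 + 25s - 306

Apply the Euclidean algorithm:
  3s^4 - 57s^3 + 339s^2 - 1743s + 10098 = (3s - 33)(s^3 - 8s^2 + 25s - 306) + (0)
The last nonzero remainder s^3 - 8s^2 + 25s - 306 is already monic.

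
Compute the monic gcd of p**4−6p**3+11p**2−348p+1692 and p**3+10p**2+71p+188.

p**2+6p+47

Euclidean algorithm in ℚ[p]:
  p**4−6p**3+11p**2−348p+1692 = (p−16)(p**3+10p**2+71p+188) + (100p**2+600p+4700)
  p**3+10p**2+71p+188 = ((1/100)p+1/25)(100p**2+600p+4700) + (0)
Last nonzero remainder: 100p**2+600p+4700. Dividing through by 100 gives the monic gcd p**2+6p+47.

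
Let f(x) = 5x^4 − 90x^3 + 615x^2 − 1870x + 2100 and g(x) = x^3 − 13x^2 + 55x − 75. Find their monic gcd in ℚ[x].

Apply the Euclidean algorithm:
  5x^4 − 90x^3 + 615x^2 − 1870x + 2100 = (5x − 25)(x^3 − 13x^2 + 55x − 75) + (15x^2 − 120x + 225)
  x^3 − 13x^2 + 55x − 75 = ((1/15)x − 1/3)(15x^2 − 120x + 225) + (0)
Last nonzero remainder: 15x^2 − 120x + 225. Dividing through by 15 gives the monic gcd x^2 − 8x + 15.

x^2 − 8x + 15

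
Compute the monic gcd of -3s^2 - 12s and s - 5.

1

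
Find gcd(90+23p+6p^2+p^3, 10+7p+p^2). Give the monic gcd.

Euclidean algorithm in ℚ[p]:
  p^3+6p^2+23p+90 = (p-1)(p^2+7p+10) + (20p+100)
  p^2+7p+10 = ((1/20)p+1/10)(20p+100) + (0)
Last nonzero remainder: 20p+100. Dividing through by 20 gives the monic gcd p+5.

5+p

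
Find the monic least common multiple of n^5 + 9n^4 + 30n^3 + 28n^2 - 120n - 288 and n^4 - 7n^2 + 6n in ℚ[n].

n^7 + 8n^6 + 21n^5 - 2n^4 - 148n^3 - 168n^2 + 288n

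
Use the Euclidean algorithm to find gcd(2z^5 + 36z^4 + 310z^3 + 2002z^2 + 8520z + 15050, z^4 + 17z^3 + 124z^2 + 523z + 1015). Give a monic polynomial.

Apply the Euclidean algorithm:
  2z^5 + 36z^4 + 310z^3 + 2002z^2 + 8520z + 15050 = (2z + 2)(z^4 + 17z^3 + 124z^2 + 523z + 1015) + (28z^3 + 708z^2 + 5444z + 13020)
  z^4 + 17z^3 + 124z^2 + 523z + 1015 = ((1/28)z - 29/98)(28z^3 + 708z^2 + 5444z + 13020) + ((6815/49)z^2 + (81780/49)z + 34075/7)
  28z^3 + 708z^2 + 5444z + 13020 = ((1372/6815)z + 18228/6815)((6815/49)z^2 + (81780/49)z + 34075/7) + (0)
Last nonzero remainder: (6815/49)z^2 + (81780/49)z + 34075/7. Dividing through by 6815/49 gives the monic gcd z^2 + 12z + 35.

z^2 + 12z + 35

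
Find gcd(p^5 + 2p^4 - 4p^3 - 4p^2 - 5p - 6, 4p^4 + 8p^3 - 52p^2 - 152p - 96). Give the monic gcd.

p^2 + 4p + 3

Apply the Euclidean algorithm:
  p^5 + 2p^4 - 4p^3 - 4p^2 - 5p - 6 = ((1/4)p)(4p^4 + 8p^3 - 52p^2 - 152p - 96) + (9p^3 + 34p^2 + 19p - 6)
  4p^4 + 8p^3 - 52p^2 - 152p - 96 = ((4/9)p - 64/81)(9p^3 + 34p^2 + 19p - 6) + (-(2720/81)p^2 - (10880/81)p - 2720/27)
  9p^3 + 34p^2 + 19p - 6 = (-(729/2720)p + 81/1360)(-(2720/81)p^2 - (10880/81)p - 2720/27) + (0)
Last nonzero remainder: -(2720/81)p^2 - (10880/81)p - 2720/27. Dividing through by -2720/81 gives the monic gcd p^2 + 4p + 3.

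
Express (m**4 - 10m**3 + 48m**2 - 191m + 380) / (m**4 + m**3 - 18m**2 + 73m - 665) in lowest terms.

(m - 4)/(m + 7)

Euclidean algorithm in ℚ[m]:
  m**4 - 10m**3 + 48m**2 - 191m + 380 = (m**4 + m**3 - 18m**2 + 73m - 665) + (-11m**3 + 66m**2 - 264m + 1045)
  m**4 + m**3 - 18m**2 + 73m - 665 = (-(1/11)m - 7/11)(-11m**3 + 66m**2 - 264m + 1045) + (0)
Last nonzero remainder: -11m**3 + 66m**2 - 264m + 1045. Dividing through by -11 gives the monic gcd m**3 - 6m**2 + 24m - 95.
Cancel m**3 - 6m**2 + 24m - 95 from numerator and denominator to get the reduced form.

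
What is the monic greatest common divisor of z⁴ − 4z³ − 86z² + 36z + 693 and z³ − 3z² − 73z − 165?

z² − 8z − 33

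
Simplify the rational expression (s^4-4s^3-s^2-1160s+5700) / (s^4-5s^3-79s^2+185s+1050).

(s^2+11s+114)/(s^2+10s+21)

Repeated division with remainder:
  s^4-4s^3-s^2-1160s+5700 = (s^4-5s^3-79s^2+185s+1050) + (s^3+78s^2-1345s+4650)
  s^4-5s^3-79s^2+185s+1050 = (s-83)(s^3+78s^2-1345s+4650) + (7740s^2-116100s+387000)
  s^3+78s^2-1345s+4650 = ((1/7740)s+31/2580)(7740s^2-116100s+387000) + (0)
Last nonzero remainder: 7740s^2-116100s+387000. Dividing through by 7740 gives the monic gcd s^2-15s+50.
Cancel s^2-15s+50 from numerator and denominator to get the reduced form.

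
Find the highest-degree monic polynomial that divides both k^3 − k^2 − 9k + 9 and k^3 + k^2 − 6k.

Euclidean algorithm in ℚ[k]:
  k^3 − k^2 − 9k + 9 = (k^3 + k^2 − 6k) + (−2k^2 − 3k + 9)
  k^3 + k^2 − 6k = (−(1/2)k + 1/4)(−2k^2 − 3k + 9) + (−(3/4)k − 9/4)
  −2k^2 − 3k + 9 = ((8/3)k − 4)(−(3/4)k − 9/4) + (0)
Last nonzero remainder: −(3/4)k − 9/4. Dividing through by −3/4 gives the monic gcd k + 3.

k + 3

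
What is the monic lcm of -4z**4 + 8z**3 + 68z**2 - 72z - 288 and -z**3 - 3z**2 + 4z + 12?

z**5 - 4z**4 - 13z**3 + 52z**2 + 36z - 144

Apply the Euclidean algorithm:
  -4z**4 + 8z**3 + 68z**2 - 72z - 288 = (4z - 20)(-z**3 - 3z**2 + 4z + 12) + (-8z**2 - 40z - 48)
  -z**3 - 3z**2 + 4z + 12 = ((1/8)z - 1/4)(-8z**2 - 40z - 48) + (0)
Last nonzero remainder: -8z**2 - 40z - 48. Dividing through by -8 gives the monic gcd z**2 + 5z + 6.
Then lcm(f, g) = f·g / gcd(f, g); expanding and making the result monic gives the answer.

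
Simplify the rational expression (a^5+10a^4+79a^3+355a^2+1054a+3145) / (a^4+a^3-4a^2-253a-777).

Repeated division with remainder:
  a^5+10a^4+79a^3+355a^2+1054a+3145 = (a+9)(a^4+a^3-4a^2-253a-777) + (74a^3+644a^2+4108a+10138)
  a^4+a^3-4a^2-253a-777 = ((1/74)a-285/2738)(74a^3+644a^2+4108a+10138) + ((10296/1369)a^2+(51480/1369)a+10296/37)
  74a^3+644a^2+4108a+10138 = ((50653/5148)a+187553/5148)((10296/1369)a^2+(51480/1369)a+10296/37) + (0)
Last nonzero remainder: (10296/1369)a^2+(51480/1369)a+10296/37. Dividing through by 10296/1369 gives the monic gcd a^2+5a+37.
Cancel a^2+5a+37 from numerator and denominator to get the reduced form.

(a^3+5a^2+17a+85)/(a^2-4a-21)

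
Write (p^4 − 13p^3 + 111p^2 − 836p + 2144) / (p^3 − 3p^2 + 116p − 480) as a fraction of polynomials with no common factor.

(p^3 − 9p^2 + 75p − 536)/(p^2 + p + 120)

By polynomial division,
  p^4 − 13p^3 + 111p^2 − 836p + 2144 = (p − 10)(p^3 − 3p^2 + 116p − 480) + (−35p^2 + 804p − 2656)
  p^3 − 3p^2 + 116p − 480 = (−(1/35)p − 699/1225)(−35p^2 + 804p − 2656) + ((611136/1225)p − 2444544/1225)
  −35p^2 + 804p − 2656 = (−(42875/611136)p + 101675/76392)((611136/1225)p − 2444544/1225) + (0)
Last nonzero remainder: (611136/1225)p − 2444544/1225. Dividing through by 611136/1225 gives the monic gcd p − 4.
Cancel p − 4 from numerator and denominator to get the reduced form.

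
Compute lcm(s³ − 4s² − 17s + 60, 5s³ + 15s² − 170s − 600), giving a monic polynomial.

s⁵ − 5s⁴ − 43s³ + 197s² + 450s − 1800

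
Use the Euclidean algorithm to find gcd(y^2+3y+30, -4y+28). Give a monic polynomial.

Euclidean algorithm in ℚ[y]:
  y^2+3y+30 = (-(1/4)y-5/2)(-4y+28) + (100)
  -4y+28 = (-(1/25)y+7/25)(100) + (0)
The last nonzero remainder is the constant 100, so the polynomials are coprime and gcd = 1.

1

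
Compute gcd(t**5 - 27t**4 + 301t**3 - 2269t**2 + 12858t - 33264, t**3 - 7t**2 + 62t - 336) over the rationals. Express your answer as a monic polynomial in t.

t**3 - 7t**2 + 62t - 336

Repeated division with remainder:
  t**5 - 27t**4 + 301t**3 - 2269t**2 + 12858t - 33264 = (t**2 - 20t + 99)(t**3 - 7t**2 + 62t - 336) + (0)
The last nonzero remainder t**3 - 7t**2 + 62t - 336 is already monic.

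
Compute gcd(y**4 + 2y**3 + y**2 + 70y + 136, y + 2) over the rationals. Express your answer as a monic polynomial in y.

y + 2

Apply the Euclidean algorithm:
  y**4 + 2y**3 + y**2 + 70y + 136 = (y**3 + y + 68)(y + 2) + (0)
The last nonzero remainder y + 2 is already monic.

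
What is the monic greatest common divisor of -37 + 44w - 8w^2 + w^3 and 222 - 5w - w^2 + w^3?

37 - 7w + w^2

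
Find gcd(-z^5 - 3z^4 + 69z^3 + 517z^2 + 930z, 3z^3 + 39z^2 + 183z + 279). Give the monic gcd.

z^3 + 13z^2 + 61z + 93

Repeated division with remainder:
  -z^5 - 3z^4 + 69z^3 + 517z^2 + 930z = (-(1/3)z^2 + (10/3)z)(3z^3 + 39z^2 + 183z + 279) + (0)
Last nonzero remainder: 3z^3 + 39z^2 + 183z + 279. Dividing through by 3 gives the monic gcd z^3 + 13z^2 + 61z + 93.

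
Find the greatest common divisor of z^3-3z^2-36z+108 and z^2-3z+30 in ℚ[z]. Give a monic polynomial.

1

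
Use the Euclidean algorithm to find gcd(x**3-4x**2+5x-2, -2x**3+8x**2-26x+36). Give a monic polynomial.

x-2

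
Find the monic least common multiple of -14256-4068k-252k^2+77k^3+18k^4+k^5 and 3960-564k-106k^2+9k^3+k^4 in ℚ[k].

By polynomial division,
  k^5+18k^4+77k^3-252k^2-4068k-14256 = (k+9)(k^4+9k^3-106k^2-564k+3960) + (102k^3+1266k^2-2952k-49896)
  k^4+9k^3-106k^2-564k+3960 = ((1/102)k-29/867)(102k^3+1266k^2-2952k-49896) + (-(10032/289)k^2-(50160/289)k+662112/289)
  102k^3+1266k^2-2952k-49896 = (-(4913/1672)k-18207/836)(-(10032/289)k^2-(50160/289)k+662112/289) + (0)
Last nonzero remainder: -(10032/289)k^2-(50160/289)k+662112/289. Dividing through by -10032/289 gives the monic gcd k^2+5k-66.
Then lcm(f, g) = f·g / gcd(f, g); expanding and making the result monic gives the answer.

855360+187056k-15408k^2-9696k^3-1024k^4+89k^5+22k^6+k^7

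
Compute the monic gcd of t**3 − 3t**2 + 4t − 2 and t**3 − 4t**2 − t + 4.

t − 1

Repeated division with remainder:
  t**3 − 3t**2 + 4t − 2 = (t**3 − 4t**2 − t + 4) + (t**2 + 5t − 6)
  t**3 − 4t**2 − t + 4 = (t − 9)(t**2 + 5t − 6) + (50t − 50)
  t**2 + 5t − 6 = ((1/50)t + 3/25)(50t − 50) + (0)
Last nonzero remainder: 50t − 50. Dividing through by 50 gives the monic gcd t − 1.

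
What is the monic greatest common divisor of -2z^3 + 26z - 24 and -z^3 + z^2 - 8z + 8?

Euclidean algorithm in ℚ[z]:
  -2z^3 + 26z - 24 = (2)(-z^3 + z^2 - 8z + 8) + (-2z^2 + 42z - 40)
  -z^3 + z^2 - 8z + 8 = ((1/2)z + 10)(-2z^2 + 42z - 40) + (-408z + 408)
  -2z^2 + 42z - 40 = ((1/204)z - 5/51)(-408z + 408) + (0)
Last nonzero remainder: -408z + 408. Dividing through by -408 gives the monic gcd z - 1.

z - 1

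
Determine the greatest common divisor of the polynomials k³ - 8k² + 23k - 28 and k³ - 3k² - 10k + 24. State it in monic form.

k - 4

Euclidean algorithm in ℚ[k]:
  k³ - 8k² + 23k - 28 = (k³ - 3k² - 10k + 24) + (-5k² + 33k - 52)
  k³ - 3k² - 10k + 24 = (-(1/5)k - 18/25)(-5k² + 33k - 52) + ((84/25)k - 336/25)
  -5k² + 33k - 52 = (-(125/84)k + 325/84)((84/25)k - 336/25) + (0)
Last nonzero remainder: (84/25)k - 336/25. Dividing through by 84/25 gives the monic gcd k - 4.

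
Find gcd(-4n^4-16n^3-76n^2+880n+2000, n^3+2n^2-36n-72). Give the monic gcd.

n+2

Apply the Euclidean algorithm:
  -4n^4-16n^3-76n^2+880n+2000 = (-4n-8)(n^3+2n^2-36n-72) + (-204n^2+304n+1424)
  n^3+2n^2-36n-72 = (-(1/204)n-89/5202)(-204n^2+304n+1424) + (-(61952/2601)n-123904/2601)
  -204n^2+304n+1424 = ((132651/15488)n-231489/7744)(-(61952/2601)n-123904/2601) + (0)
Last nonzero remainder: -(61952/2601)n-123904/2601. Dividing through by -61952/2601 gives the monic gcd n+2.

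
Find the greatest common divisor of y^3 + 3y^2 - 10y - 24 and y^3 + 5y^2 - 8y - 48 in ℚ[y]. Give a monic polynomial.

y^2 + y - 12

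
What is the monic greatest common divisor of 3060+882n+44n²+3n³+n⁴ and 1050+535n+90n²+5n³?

30+11n+n²

Euclidean algorithm in ℚ[n]:
  n⁴+3n³+44n²+882n+3060 = ((1/5)n−3)(5n³+90n²+535n+1050) + (207n²+2277n+6210)
  5n³+90n²+535n+1050 = ((5/207)n+35/207)(207n²+2277n+6210) + (0)
Last nonzero remainder: 207n²+2277n+6210. Dividing through by 207 gives the monic gcd n²+11n+30.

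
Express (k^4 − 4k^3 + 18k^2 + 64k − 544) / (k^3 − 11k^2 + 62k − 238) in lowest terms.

(k^2 − 16)/(k − 7)

Repeated division with remainder:
  k^4 − 4k^3 + 18k^2 + 64k − 544 = (k + 7)(k^3 − 11k^2 + 62k − 238) + (33k^2 − 132k + 1122)
  k^3 − 11k^2 + 62k − 238 = ((1/33)k − 7/33)(33k^2 − 132k + 1122) + (0)
Last nonzero remainder: 33k^2 − 132k + 1122. Dividing through by 33 gives the monic gcd k^2 − 4k + 34.
Cancel k^2 − 4k + 34 from numerator and denominator to get the reduced form.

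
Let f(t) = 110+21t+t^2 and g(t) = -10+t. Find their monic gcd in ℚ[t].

1

By polynomial division,
  t^2+21t+110 = (t+31)(t-10) + (420)
  t-10 = ((1/420)t-1/42)(420) + (0)
The last nonzero remainder is the constant 420, so the polynomials are coprime and gcd = 1.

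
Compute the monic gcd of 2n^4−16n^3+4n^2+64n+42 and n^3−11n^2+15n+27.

n^2−2n−3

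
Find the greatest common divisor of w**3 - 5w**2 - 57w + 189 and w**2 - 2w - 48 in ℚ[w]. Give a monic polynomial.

Repeated division with remainder:
  w**3 - 5w**2 - 57w + 189 = (w - 3)(w**2 - 2w - 48) + (-15w + 45)
  w**2 - 2w - 48 = (-(1/15)w - 1/15)(-15w + 45) + (-45)
  -15w + 45 = ((1/3)w - 1)(-45) + (0)
The last nonzero remainder is the constant -45, so the polynomials are coprime and gcd = 1.

1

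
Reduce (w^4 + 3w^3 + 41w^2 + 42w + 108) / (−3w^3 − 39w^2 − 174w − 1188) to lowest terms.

(−w^2 − w − 3)/(3w + 33)

Euclidean algorithm in ℚ[w]:
  w^4 + 3w^3 + 41w^2 + 42w + 108 = (−(1/3)w + 10/3)(−3w^3 − 39w^2 − 174w − 1188) + (113w^2 + 226w + 4068)
  −3w^3 − 39w^2 − 174w − 1188 = (−(3/113)w − 33/113)(113w^2 + 226w + 4068) + (0)
Last nonzero remainder: 113w^2 + 226w + 4068. Dividing through by 113 gives the monic gcd w^2 + 2w + 36.
Cancel w^2 + 2w + 36 from numerator and denominator to get the reduced form.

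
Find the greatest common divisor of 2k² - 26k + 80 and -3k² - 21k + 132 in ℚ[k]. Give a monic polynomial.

1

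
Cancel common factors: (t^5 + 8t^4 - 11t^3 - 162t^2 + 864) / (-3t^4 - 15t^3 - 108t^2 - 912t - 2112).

By polynomial division,
  t^5 + 8t^4 - 11t^3 - 162t^2 + 864 = (-(1/3)t - 1)(-3t^4 - 15t^3 - 108t^2 - 912t - 2112) + (-62t^3 - 574t^2 - 1616t - 1248)
  -3t^4 - 15t^3 - 108t^2 - 912t - 2112 = ((3/62)t - 198/961)(-62t^3 - 574t^2 - 1616t - 1248) + (-(142296/961)t^2 - (1138368/961)t - 2276736/961)
  -62t^3 - 574t^2 - 1616t - 1248 = ((29791/71148)t + 12493/23716)(-(142296/961)t^2 - (1138368/961)t - 2276736/961) + (0)
Last nonzero remainder: -(142296/961)t^2 - (1138368/961)t - 2276736/961. Dividing through by -142296/961 gives the monic gcd t^2 + 8t + 16.
Cancel t^2 + 8t + 16 from numerator and denominator to get the reduced form.

(-t^3 + 27t - 54)/(3t^2 - 9t + 132)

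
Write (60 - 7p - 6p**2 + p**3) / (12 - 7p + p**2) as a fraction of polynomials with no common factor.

(-15 - 2p + p**2)/(-3 + p)

By polynomial division,
  p**3 - 6p**2 - 7p + 60 = (p + 1)(p**2 - 7p + 12) + (-12p + 48)
  p**2 - 7p + 12 = (-(1/12)p + 1/4)(-12p + 48) + (0)
Last nonzero remainder: -12p + 48. Dividing through by -12 gives the monic gcd p - 4.
Cancel p - 4 from numerator and denominator to get the reduced form.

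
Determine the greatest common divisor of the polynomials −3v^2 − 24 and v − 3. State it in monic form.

Repeated division with remainder:
  −3v^2 − 24 = (−3v − 9)(v − 3) + (−51)
  v − 3 = (−(1/51)v + 1/17)(−51) + (0)
The last nonzero remainder is the constant −51, so the polynomials are coprime and gcd = 1.

1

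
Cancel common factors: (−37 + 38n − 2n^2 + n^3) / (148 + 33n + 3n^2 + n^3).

(−1 + n)/(4 + n)

Repeated division with remainder:
  n^3 − 2n^2 + 38n − 37 = (n^3 + 3n^2 + 33n + 148) + (−5n^2 + 5n − 185)
  n^3 + 3n^2 + 33n + 148 = (−(1/5)n − 4/5)(−5n^2 + 5n − 185) + (0)
Last nonzero remainder: −5n^2 + 5n − 185. Dividing through by −5 gives the monic gcd n^2 − n + 37.
Cancel n^2 − n + 37 from numerator and denominator to get the reduced form.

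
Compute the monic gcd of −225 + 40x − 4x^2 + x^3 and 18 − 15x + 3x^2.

Apply the Euclidean algorithm:
  x^3 − 4x^2 + 40x − 225 = ((1/3)x + 1/3)(3x^2 − 15x + 18) + (39x − 231)
  3x^2 − 15x + 18 = ((1/13)x + 12/169)(39x − 231) + (5814/169)
  39x − 231 = ((2197/1938)x − 13013/1938)(5814/169) + (0)
The last nonzero remainder is the constant 5814/169, so the polynomials are coprime and gcd = 1.

1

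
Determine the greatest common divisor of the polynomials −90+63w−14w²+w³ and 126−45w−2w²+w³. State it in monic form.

18−9w+w²

Repeated division with remainder:
  w³−14w²+63w−90 = (w³−2w²−45w+126) + (−12w²+108w−216)
  w³−2w²−45w+126 = (−(1/12)w−7/12)(−12w²+108w−216) + (0)
Last nonzero remainder: −12w²+108w−216. Dividing through by −12 gives the monic gcd w²−9w+18.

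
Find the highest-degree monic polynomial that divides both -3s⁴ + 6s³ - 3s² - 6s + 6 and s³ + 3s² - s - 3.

Repeated division with remainder:
  -3s⁴ + 6s³ - 3s² - 6s + 6 = (-3s + 15)(s³ + 3s² - s - 3) + (-51s² + 51)
  s³ + 3s² - s - 3 = (-(1/51)s - 1/17)(-51s² + 51) + (0)
Last nonzero remainder: -51s² + 51. Dividing through by -51 gives the monic gcd s² - 1.

s² - 1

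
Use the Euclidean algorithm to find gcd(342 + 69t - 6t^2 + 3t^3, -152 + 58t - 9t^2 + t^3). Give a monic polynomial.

38 - 5t + t^2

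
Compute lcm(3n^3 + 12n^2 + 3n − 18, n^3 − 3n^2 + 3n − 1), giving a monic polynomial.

Euclidean algorithm in ℚ[n]:
  3n^3 + 12n^2 + 3n − 18 = (3)(n^3 − 3n^2 + 3n − 1) + (21n^2 − 6n − 15)
  n^3 − 3n^2 + 3n − 1 = ((1/21)n − 19/147)(21n^2 − 6n − 15) + ((144/49)n − 144/49)
  21n^2 − 6n − 15 = ((343/48)n + 245/48)((144/49)n − 144/49) + (0)
Last nonzero remainder: (144/49)n − 144/49. Dividing through by 144/49 gives the monic gcd n − 1.
Then lcm(f, g) = f·g / gcd(f, g); expanding and making the result monic gives the answer.

n^5 + 2n^4 − 6n^3 − 4n^2 + 13n − 6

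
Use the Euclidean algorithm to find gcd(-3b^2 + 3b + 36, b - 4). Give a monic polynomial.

Apply the Euclidean algorithm:
  -3b^2 + 3b + 36 = (-3b - 9)(b - 4) + (0)
The last nonzero remainder b - 4 is already monic.

b - 4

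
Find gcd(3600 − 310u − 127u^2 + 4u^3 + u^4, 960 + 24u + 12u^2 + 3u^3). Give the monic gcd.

8 + u

Apply the Euclidean algorithm:
  u^4 + 4u^3 − 127u^2 − 310u + 3600 = ((1/3)u)(3u^3 + 12u^2 + 24u + 960) + (−135u^2 − 630u + 3600)
  3u^3 + 12u^2 + 24u + 960 = (−(1/45)u + 2/135)(−135u^2 − 630u + 3600) + ((340/3)u + 2720/3)
  −135u^2 − 630u + 3600 = (−(81/68)u + 135/34)((340/3)u + 2720/3) + (0)
Last nonzero remainder: (340/3)u + 2720/3. Dividing through by 340/3 gives the monic gcd u + 8.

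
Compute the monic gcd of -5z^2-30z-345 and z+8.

Euclidean algorithm in ℚ[z]:
  -5z^2-30z-345 = (-5z+10)(z+8) + (-425)
  z+8 = (-(1/425)z-8/425)(-425) + (0)
The last nonzero remainder is the constant -425, so the polynomials are coprime and gcd = 1.

1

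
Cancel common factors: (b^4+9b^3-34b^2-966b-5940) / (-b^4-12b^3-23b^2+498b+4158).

Apply the Euclidean algorithm:
  b^4+9b^3-34b^2-966b-5940 = (-1)(-b^4-12b^3-23b^2+498b+4158) + (-3b^3-57b^2-468b-1782)
  -b^4-12b^3-23b^2+498b+4158 = ((1/3)b-7/3)(-3b^3-57b^2-468b-1782) + (0)
Last nonzero remainder: -3b^3-57b^2-468b-1782. Dividing through by -3 gives the monic gcd b^3+19b^2+156b+594.
Cancel b^3+19b^2+156b+594 from numerator and denominator to get the reduced form.

(-b+10)/(b-7)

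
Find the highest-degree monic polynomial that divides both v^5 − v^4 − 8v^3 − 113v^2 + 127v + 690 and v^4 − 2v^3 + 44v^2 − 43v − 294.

v^2 − v − 6

Repeated division with remainder:
  v^5 − v^4 − 8v^3 − 113v^2 + 127v + 690 = (v + 1)(v^4 − 2v^3 + 44v^2 − 43v − 294) + (−50v^3 − 114v^2 + 464v + 984)
  v^4 − 2v^3 + 44v^2 − 43v − 294 = (−(1/50)v + 107/1250)(−50v^3 − 114v^2 + 464v + 984) + ((39399/625)v^2 − (39399/625)v − 236394/625)
  −50v^3 − 114v^2 + 464v + 984 = (−(31250/39399)v − 102500/39399)((39399/625)v^2 − (39399/625)v − 236394/625) + (0)
Last nonzero remainder: (39399/625)v^2 − (39399/625)v − 236394/625. Dividing through by 39399/625 gives the monic gcd v^2 − v − 6.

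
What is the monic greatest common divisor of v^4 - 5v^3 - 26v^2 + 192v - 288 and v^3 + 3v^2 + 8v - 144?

v - 4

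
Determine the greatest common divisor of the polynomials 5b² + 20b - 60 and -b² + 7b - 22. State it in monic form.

1

By polynomial division,
  5b² + 20b - 60 = (-5)(-b² + 7b - 22) + (55b - 170)
  -b² + 7b - 22 = (-(1/55)b + 43/605)(55b - 170) + (-1200/121)
  55b - 170 = (-(1331/240)b + 2057/120)(-1200/121) + (0)
The last nonzero remainder is the constant -1200/121, so the polynomials are coprime and gcd = 1.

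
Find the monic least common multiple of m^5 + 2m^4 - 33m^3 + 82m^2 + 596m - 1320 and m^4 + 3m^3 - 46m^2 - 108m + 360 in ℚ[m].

m^6 - 4m^5 - 45m^4 + 280m^3 + 104m^2 - 4896m + 7920

Euclidean algorithm in ℚ[m]:
  m^5 + 2m^4 - 33m^3 + 82m^2 + 596m - 1320 = (m - 1)(m^4 + 3m^3 - 46m^2 - 108m + 360) + (16m^3 + 144m^2 + 128m - 960)
  m^4 + 3m^3 - 46m^2 - 108m + 360 = ((1/16)m - 3/8)(16m^3 + 144m^2 + 128m - 960) + (0)
Last nonzero remainder: 16m^3 + 144m^2 + 128m - 960. Dividing through by 16 gives the monic gcd m^3 + 9m^2 + 8m - 60.
Then lcm(f, g) = f·g / gcd(f, g); expanding and making the result monic gives the answer.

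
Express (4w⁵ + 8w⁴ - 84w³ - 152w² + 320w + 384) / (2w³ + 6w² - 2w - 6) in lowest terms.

Euclidean algorithm in ℚ[w]:
  4w⁵ + 8w⁴ - 84w³ - 152w² + 320w + 384 = (2w² - 2w - 34)(2w³ + 6w² - 2w - 6) + (60w² + 240w + 180)
  2w³ + 6w² - 2w - 6 = ((1/30)w - 1/30)(60w² + 240w + 180) + (0)
Last nonzero remainder: 60w² + 240w + 180. Dividing through by 60 gives the monic gcd w² + 4w + 3.
Cancel w² + 4w + 3 from numerator and denominator to get the reduced form.

(2w³ - 4w² - 32w + 64)/(w - 1)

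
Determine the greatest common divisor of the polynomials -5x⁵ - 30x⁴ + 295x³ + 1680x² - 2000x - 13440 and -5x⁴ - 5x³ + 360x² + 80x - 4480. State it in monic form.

x³ + 5x² - 52x - 224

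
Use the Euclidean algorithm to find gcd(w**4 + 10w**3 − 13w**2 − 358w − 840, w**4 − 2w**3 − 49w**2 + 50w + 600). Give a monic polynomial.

w**3 + 3w**2 − 34w − 120

Apply the Euclidean algorithm:
  w**4 + 10w**3 − 13w**2 − 358w − 840 = (w**4 − 2w**3 − 49w**2 + 50w + 600) + (12w**3 + 36w**2 − 408w − 1440)
  w**4 − 2w**3 − 49w**2 + 50w + 600 = ((1/12)w − 5/12)(12w**3 + 36w**2 − 408w − 1440) + (0)
Last nonzero remainder: 12w**3 + 36w**2 − 408w − 1440. Dividing through by 12 gives the monic gcd w**3 + 3w**2 − 34w − 120.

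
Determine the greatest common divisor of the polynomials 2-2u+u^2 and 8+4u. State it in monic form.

1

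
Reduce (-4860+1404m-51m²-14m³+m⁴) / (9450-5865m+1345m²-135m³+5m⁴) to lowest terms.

Euclidean algorithm in ℚ[m]:
  m⁴-14m³-51m²+1404m-4860 = (1/5)(5m⁴-135m³+1345m²-5865m+9450) + (13m³-320m²+2577m-6750)
  5m⁴-135m³+1345m²-5865m+9450 = ((5/13)m-155/169)(13m³-320m²+2577m-6750) + ((10200/169)m²-(153000/169)m+550800/169)
  13m³-320m²+2577m-6750 = ((2197/10200)m-845/408)((10200/169)m²-(153000/169)m+550800/169) + (0)
Last nonzero remainder: (10200/169)m²-(153000/169)m+550800/169. Dividing through by 10200/169 gives the monic gcd m²-15m+54.
Cancel m²-15m+54 from numerator and denominator to get the reduced form.

(-90+m+m²)/(175-60m+5m²)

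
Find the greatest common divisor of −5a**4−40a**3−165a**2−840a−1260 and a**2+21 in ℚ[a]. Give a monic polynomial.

a**2+21

By polynomial division,
  −5a**4−40a**3−165a**2−840a−1260 = (−5a**2−40a−60)(a**2+21) + (0)
The last nonzero remainder a**2+21 is already monic.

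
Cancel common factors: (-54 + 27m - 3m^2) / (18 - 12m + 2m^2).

By polynomial division,
  -3m^2 + 27m - 54 = (-3/2)(2m^2 - 12m + 18) + (9m - 27)
  2m^2 - 12m + 18 = ((2/9)m - 2/3)(9m - 27) + (0)
Last nonzero remainder: 9m - 27. Dividing through by 9 gives the monic gcd m - 3.
Cancel m - 3 from numerator and denominator to get the reduced form.

(18 - 3m)/(-6 + 2m)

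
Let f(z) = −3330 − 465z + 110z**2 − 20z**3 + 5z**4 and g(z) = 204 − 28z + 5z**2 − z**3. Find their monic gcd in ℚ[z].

−6 + z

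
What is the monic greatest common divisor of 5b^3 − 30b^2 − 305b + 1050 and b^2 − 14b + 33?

Apply the Euclidean algorithm:
  5b^3 − 30b^2 − 305b + 1050 = (5b + 40)(b^2 − 14b + 33) + (90b − 270)
  b^2 − 14b + 33 = ((1/90)b − 11/90)(90b − 270) + (0)
Last nonzero remainder: 90b − 270. Dividing through by 90 gives the monic gcd b − 3.

b − 3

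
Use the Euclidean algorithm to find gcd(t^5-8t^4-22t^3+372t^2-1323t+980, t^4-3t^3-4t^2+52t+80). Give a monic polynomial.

t^2-7t+20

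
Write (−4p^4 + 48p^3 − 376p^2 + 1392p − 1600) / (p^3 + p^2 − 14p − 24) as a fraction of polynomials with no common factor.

(−4p^3 + 32p^2 − 248p + 400)/(p^2 + 5p + 6)

Apply the Euclidean algorithm:
  −4p^4 + 48p^3 − 376p^2 + 1392p − 1600 = (−4p + 52)(p^3 + p^2 − 14p − 24) + (−484p^2 + 2024p − 352)
  p^3 + p^2 − 14p − 24 = (−(1/484)p − 57/5324)(−484p^2 + 2024p − 352) + ((840/121)p − 3360/121)
  −484p^2 + 2024p − 352 = (−(14641/210)p + 1331/105)((840/121)p − 3360/121) + (0)
Last nonzero remainder: (840/121)p − 3360/121. Dividing through by 840/121 gives the monic gcd p − 4.
Cancel p − 4 from numerator and denominator to get the reduced form.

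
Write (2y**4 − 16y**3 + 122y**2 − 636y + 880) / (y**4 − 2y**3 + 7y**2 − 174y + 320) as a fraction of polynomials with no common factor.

(2y**2 − 2y + 88)/(y**2 + 5y + 32)

By polynomial division,
  2y**4 − 16y**3 + 122y**2 − 636y + 880 = (2)(y**4 − 2y**3 + 7y**2 − 174y + 320) + (−12y**3 + 108y**2 − 288y + 240)
  y**4 − 2y**3 + 7y**2 − 174y + 320 = (−(1/12)y − 7/12)(−12y**3 + 108y**2 − 288y + 240) + (46y**2 − 322y + 460)
  −12y**3 + 108y**2 − 288y + 240 = (−(6/23)y + 12/23)(46y**2 − 322y + 460) + (0)
Last nonzero remainder: 46y**2 − 322y + 460. Dividing through by 46 gives the monic gcd y**2 − 7y + 10.
Cancel y**2 − 7y + 10 from numerator and denominator to get the reduced form.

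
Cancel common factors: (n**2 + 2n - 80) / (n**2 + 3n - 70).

(n - 8)/(n - 7)

Euclidean algorithm in ℚ[n]:
  n**2 + 2n - 80 = (n**2 + 3n - 70) + (-n - 10)
  n**2 + 3n - 70 = (-n + 7)(-n - 10) + (0)
Last nonzero remainder: -n - 10. Dividing through by -1 gives the monic gcd n + 10.
Cancel n + 10 from numerator and denominator to get the reduced form.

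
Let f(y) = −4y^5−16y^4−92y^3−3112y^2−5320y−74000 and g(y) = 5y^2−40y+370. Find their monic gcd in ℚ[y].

Repeated division with remainder:
  −4y^5−16y^4−92y^3−3112y^2−5320y−74000 = (−(4/5)y^3−(48/5)y^2−36y−200)(5y^2−40y+370) + (0)
Last nonzero remainder: 5y^2−40y+370. Dividing through by 5 gives the monic gcd y^2−8y+74.

y^2−8y+74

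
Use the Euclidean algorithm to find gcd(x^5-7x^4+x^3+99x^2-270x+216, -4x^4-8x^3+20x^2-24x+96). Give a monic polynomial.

x^2+2x-8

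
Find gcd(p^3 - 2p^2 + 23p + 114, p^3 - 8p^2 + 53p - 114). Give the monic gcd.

p^2 - 5p + 38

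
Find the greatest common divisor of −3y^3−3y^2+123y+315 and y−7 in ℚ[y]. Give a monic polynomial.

y−7

Repeated division with remainder:
  −3y^3−3y^2+123y+315 = (−3y^2−24y−45)(y−7) + (0)
The last nonzero remainder y−7 is already monic.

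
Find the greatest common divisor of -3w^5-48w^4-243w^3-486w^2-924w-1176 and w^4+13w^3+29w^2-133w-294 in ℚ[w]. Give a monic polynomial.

w^3+16w^2+77w+98

By polynomial division,
  -3w^5-48w^4-243w^3-486w^2-924w-1176 = (-3w-9)(w^4+13w^3+29w^2-133w-294) + (-39w^3-624w^2-3003w-3822)
  w^4+13w^3+29w^2-133w-294 = (-(1/39)w+1/13)(-39w^3-624w^2-3003w-3822) + (0)
Last nonzero remainder: -39w^3-624w^2-3003w-3822. Dividing through by -39 gives the monic gcd w^3+16w^2+77w+98.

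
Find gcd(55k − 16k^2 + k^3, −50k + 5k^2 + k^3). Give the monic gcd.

−5k + k^2

Euclidean algorithm in ℚ[k]:
  k^3 − 16k^2 + 55k = (k^3 + 5k^2 − 50k) + (−21k^2 + 105k)
  k^3 + 5k^2 − 50k = (−(1/21)k − 10/21)(−21k^2 + 105k) + (0)
Last nonzero remainder: −21k^2 + 105k. Dividing through by −21 gives the monic gcd k^2 − 5k.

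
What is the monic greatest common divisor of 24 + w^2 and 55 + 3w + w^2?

Repeated division with remainder:
  w^2 + 24 = (w^2 + 3w + 55) + (−3w − 31)
  w^2 + 3w + 55 = (−(1/3)w + 22/9)(−3w − 31) + (1177/9)
  −3w − 31 = (−(27/1177)w − 279/1177)(1177/9) + (0)
The last nonzero remainder is the constant 1177/9, so the polynomials are coprime and gcd = 1.

1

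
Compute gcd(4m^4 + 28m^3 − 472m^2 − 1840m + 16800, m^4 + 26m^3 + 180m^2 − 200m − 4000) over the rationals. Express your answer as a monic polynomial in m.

Repeated division with remainder:
  4m^4 + 28m^3 − 472m^2 − 1840m + 16800 = (4)(m^4 + 26m^3 + 180m^2 − 200m − 4000) + (−76m^3 − 1192m^2 − 1040m + 32800)
  m^4 + 26m^3 + 180m^2 − 200m − 4000 = (−(1/76)m − 49/361)(−76m^3 − 1192m^2 − 1040m + 32800) + ((1632/361)m^2 + (32640/361)m + 163200/361)
  −76m^3 − 1192m^2 − 1040m + 32800 = (−(6859/408)m + 14801/204)((1632/361)m^2 + (32640/361)m + 163200/361) + (0)
Last nonzero remainder: (1632/361)m^2 + (32640/361)m + 163200/361. Dividing through by 1632/361 gives the monic gcd m^2 + 20m + 100.

m^2 + 20m + 100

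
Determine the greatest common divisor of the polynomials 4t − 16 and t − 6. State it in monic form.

1

Repeated division with remainder:
  4t − 16 = (4)(t − 6) + (8)
  t − 6 = ((1/8)t − 3/4)(8) + (0)
The last nonzero remainder is the constant 8, so the polynomials are coprime and gcd = 1.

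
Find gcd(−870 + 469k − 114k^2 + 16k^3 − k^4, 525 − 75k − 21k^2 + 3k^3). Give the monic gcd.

−5 + k

Apply the Euclidean algorithm:
  −k^4 + 16k^3 − 114k^2 + 469k − 870 = (−(1/3)k + 3)(3k^3 − 21k^2 − 75k + 525) + (−76k^2 + 869k − 2445)
  3k^3 − 21k^2 − 75k + 525 = (−(3/76)k − 1011/5776)(−76k^2 + 869k − 2445) + (−(112101/5776)k + 560505/5776)
  −76k^2 + 869k − 2445 = ((438976/112101)k − 941488/37367)(−(112101/5776)k + 560505/5776) + (0)
Last nonzero remainder: −(112101/5776)k + 560505/5776. Dividing through by −112101/5776 gives the monic gcd k − 5.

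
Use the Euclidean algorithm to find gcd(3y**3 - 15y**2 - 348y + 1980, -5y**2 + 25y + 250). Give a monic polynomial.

y - 10

Apply the Euclidean algorithm:
  3y**3 - 15y**2 - 348y + 1980 = (-(3/5)y)(-5y**2 + 25y + 250) + (-198y + 1980)
  -5y**2 + 25y + 250 = ((5/198)y + 25/198)(-198y + 1980) + (0)
Last nonzero remainder: -198y + 1980. Dividing through by -198 gives the monic gcd y - 10.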